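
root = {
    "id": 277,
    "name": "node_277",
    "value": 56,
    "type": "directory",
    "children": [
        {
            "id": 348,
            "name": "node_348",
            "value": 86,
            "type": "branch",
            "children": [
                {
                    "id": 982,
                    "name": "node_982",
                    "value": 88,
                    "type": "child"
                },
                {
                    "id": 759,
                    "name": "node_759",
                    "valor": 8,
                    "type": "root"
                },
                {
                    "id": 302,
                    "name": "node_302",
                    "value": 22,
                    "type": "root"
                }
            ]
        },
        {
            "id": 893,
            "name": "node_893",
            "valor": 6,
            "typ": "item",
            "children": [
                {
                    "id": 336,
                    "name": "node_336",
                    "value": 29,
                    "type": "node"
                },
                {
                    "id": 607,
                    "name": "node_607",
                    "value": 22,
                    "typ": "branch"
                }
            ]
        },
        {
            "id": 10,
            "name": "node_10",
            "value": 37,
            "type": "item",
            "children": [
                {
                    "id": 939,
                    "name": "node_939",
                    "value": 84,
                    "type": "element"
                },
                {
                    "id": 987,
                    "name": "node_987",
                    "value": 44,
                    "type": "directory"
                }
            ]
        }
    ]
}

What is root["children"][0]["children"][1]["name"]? "node_759"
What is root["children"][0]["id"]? 348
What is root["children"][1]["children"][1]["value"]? 22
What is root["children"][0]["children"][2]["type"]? "root"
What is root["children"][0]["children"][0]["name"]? "node_982"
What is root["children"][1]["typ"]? "item"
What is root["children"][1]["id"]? 893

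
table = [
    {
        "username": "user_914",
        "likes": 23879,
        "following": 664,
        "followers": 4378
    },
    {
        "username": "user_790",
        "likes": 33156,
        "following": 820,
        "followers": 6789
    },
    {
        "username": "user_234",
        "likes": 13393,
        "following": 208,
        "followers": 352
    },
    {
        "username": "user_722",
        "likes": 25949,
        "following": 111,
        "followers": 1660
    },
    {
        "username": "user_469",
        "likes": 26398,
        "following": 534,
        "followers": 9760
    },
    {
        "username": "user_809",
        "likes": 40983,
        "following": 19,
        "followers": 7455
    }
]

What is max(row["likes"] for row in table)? 40983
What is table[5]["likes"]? 40983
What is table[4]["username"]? "user_469"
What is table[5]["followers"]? 7455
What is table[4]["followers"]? 9760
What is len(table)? 6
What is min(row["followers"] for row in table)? 352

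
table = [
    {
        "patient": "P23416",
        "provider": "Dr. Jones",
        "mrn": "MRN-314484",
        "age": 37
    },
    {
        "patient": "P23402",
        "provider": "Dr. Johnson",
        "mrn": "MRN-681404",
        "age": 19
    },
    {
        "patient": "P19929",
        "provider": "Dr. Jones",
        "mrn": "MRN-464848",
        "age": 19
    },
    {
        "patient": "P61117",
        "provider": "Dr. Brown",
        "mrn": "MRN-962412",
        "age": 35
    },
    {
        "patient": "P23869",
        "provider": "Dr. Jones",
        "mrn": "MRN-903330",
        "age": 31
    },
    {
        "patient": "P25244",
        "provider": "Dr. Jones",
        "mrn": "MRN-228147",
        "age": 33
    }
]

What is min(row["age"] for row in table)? 19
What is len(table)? 6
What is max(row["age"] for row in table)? 37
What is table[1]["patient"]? "P23402"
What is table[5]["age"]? 33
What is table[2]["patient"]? "P19929"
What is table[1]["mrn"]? "MRN-681404"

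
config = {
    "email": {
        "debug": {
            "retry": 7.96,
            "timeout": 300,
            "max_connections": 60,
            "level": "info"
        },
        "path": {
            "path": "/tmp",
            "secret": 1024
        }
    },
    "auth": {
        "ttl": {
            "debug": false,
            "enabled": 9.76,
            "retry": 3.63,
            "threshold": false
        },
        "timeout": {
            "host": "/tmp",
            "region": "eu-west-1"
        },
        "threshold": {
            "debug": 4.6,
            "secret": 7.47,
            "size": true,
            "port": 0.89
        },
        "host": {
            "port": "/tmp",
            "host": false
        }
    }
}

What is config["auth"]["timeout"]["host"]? "/tmp"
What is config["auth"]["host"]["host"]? False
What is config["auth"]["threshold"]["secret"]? 7.47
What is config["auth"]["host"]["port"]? "/tmp"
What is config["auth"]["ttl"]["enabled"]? 9.76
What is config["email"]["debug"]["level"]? "info"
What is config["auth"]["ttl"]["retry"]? 3.63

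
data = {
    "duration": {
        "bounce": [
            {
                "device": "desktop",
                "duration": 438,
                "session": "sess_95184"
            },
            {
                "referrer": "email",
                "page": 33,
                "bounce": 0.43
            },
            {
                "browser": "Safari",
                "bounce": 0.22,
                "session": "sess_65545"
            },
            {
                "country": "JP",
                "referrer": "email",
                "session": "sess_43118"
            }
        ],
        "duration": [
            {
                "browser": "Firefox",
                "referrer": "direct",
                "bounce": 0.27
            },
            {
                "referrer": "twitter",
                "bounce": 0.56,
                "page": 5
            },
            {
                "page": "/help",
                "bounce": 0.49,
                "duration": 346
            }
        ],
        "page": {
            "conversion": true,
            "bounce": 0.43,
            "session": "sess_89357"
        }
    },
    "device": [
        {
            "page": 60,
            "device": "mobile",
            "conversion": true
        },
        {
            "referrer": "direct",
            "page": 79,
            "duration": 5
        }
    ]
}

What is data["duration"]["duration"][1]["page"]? 5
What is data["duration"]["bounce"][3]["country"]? "JP"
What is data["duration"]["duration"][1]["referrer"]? "twitter"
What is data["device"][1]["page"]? 79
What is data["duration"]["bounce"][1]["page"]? 33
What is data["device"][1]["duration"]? 5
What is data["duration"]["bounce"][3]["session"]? "sess_43118"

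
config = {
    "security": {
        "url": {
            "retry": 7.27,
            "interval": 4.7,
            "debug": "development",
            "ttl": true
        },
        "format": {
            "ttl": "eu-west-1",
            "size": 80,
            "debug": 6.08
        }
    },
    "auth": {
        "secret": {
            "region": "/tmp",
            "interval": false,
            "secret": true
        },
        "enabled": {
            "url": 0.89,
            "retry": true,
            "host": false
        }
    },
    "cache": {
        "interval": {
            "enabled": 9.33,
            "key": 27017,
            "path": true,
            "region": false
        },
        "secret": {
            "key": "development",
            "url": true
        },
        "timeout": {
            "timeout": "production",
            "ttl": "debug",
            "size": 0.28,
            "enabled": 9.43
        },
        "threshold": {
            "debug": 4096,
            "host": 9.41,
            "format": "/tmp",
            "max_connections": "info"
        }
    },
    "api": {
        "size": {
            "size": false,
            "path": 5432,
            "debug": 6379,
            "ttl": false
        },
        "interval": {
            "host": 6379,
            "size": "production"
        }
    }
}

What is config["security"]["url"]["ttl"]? True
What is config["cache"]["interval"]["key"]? 27017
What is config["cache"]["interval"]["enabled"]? 9.33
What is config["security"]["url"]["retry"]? 7.27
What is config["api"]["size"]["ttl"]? False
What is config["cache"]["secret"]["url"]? True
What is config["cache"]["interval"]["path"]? True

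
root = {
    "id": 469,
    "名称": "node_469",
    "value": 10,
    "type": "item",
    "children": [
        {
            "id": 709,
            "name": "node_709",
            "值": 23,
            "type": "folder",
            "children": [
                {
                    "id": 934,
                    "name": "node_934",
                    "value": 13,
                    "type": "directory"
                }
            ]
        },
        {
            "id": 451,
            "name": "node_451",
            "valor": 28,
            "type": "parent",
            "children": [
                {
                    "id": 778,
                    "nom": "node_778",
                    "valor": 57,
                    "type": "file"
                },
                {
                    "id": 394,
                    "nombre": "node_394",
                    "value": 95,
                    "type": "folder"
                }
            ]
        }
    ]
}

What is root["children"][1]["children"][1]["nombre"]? "node_394"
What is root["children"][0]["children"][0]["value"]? 13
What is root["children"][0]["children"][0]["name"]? "node_934"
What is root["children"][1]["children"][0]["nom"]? "node_778"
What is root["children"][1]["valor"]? 28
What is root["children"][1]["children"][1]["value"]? 95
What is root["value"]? 10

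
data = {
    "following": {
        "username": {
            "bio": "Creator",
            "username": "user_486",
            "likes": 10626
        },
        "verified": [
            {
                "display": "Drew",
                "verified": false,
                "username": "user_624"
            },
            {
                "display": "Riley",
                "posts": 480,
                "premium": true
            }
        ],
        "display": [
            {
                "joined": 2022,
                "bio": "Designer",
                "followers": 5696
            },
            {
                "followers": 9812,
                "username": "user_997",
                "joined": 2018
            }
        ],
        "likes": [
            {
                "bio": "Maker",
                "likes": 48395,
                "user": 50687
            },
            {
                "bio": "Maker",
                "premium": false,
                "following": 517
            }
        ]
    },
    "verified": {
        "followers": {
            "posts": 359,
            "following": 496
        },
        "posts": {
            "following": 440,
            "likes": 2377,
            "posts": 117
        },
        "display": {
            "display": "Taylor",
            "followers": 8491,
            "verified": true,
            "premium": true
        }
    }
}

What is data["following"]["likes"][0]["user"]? 50687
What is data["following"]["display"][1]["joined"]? 2018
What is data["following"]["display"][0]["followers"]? 5696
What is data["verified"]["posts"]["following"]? 440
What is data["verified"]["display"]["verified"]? True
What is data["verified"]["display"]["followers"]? 8491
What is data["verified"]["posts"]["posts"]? 117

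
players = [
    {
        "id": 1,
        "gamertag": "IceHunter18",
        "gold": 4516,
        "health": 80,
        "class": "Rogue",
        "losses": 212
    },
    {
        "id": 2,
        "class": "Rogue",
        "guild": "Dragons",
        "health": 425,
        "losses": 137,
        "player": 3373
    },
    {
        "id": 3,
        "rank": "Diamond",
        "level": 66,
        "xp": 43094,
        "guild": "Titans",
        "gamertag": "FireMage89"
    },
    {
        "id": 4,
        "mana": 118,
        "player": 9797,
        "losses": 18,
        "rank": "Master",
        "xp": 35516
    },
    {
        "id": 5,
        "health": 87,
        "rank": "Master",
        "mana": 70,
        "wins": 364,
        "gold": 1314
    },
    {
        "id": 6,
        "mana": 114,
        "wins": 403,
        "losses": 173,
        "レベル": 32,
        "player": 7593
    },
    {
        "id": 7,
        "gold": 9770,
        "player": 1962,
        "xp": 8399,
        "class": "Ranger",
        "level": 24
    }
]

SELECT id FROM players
[1, 2, 3, 4, 5, 6, 7]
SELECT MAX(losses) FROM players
212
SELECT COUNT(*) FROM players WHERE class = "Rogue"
2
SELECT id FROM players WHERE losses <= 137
[2, 4]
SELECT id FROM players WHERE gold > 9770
[]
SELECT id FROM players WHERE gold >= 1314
[1, 5, 7]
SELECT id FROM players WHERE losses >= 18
[1, 2, 4, 6]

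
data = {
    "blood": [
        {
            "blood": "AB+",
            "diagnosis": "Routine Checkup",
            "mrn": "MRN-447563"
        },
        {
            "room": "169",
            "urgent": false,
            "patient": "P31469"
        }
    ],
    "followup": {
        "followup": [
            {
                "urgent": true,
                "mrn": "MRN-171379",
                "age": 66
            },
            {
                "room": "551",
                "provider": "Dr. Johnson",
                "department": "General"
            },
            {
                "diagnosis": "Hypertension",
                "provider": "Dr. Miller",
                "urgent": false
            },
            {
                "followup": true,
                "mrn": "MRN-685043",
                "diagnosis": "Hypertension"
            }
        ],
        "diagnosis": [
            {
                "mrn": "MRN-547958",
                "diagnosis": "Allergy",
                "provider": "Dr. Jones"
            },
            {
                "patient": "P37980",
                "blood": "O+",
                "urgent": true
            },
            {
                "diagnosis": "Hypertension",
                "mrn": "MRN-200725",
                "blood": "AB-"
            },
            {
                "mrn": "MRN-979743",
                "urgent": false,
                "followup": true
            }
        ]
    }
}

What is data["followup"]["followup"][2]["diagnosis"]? "Hypertension"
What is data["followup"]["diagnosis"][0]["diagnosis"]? "Allergy"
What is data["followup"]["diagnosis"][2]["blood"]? "AB-"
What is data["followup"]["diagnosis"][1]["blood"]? "O+"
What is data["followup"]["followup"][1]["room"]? "551"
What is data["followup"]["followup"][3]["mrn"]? "MRN-685043"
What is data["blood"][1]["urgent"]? False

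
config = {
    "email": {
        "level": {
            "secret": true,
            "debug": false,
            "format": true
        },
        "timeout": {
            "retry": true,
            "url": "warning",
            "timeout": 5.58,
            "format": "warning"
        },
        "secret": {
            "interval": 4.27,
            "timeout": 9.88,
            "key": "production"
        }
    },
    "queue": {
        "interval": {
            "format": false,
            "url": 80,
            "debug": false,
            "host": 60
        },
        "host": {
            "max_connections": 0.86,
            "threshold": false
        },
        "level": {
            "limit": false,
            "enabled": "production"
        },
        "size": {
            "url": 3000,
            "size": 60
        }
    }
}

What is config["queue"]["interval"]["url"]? 80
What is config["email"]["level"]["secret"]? True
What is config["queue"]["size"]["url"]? 3000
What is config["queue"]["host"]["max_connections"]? 0.86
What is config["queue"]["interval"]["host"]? 60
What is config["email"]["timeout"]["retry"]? True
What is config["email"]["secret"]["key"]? "production"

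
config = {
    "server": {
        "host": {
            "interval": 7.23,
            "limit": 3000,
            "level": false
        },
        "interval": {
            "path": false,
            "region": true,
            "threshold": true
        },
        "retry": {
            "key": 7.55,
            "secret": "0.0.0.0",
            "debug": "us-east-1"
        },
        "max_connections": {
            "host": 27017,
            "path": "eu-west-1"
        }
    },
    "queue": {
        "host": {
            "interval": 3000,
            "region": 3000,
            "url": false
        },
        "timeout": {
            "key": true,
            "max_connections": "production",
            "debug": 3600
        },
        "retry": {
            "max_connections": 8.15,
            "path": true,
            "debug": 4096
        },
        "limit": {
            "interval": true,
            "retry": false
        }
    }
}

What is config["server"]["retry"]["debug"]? "us-east-1"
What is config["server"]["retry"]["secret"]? "0.0.0.0"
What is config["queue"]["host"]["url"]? False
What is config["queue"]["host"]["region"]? 3000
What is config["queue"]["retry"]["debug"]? 4096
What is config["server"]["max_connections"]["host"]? 27017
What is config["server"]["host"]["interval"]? 7.23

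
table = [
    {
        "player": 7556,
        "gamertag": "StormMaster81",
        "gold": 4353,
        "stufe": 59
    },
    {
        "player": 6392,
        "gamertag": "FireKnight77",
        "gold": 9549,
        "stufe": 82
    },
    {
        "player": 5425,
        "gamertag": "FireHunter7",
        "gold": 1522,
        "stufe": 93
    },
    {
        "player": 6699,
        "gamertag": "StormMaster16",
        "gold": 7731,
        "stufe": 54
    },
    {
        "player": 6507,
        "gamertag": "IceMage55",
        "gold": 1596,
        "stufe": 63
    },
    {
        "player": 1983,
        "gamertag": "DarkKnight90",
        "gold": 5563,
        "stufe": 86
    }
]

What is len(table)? 6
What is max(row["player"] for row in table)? 7556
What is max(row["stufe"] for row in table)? 93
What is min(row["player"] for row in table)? 1983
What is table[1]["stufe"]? 82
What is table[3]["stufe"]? 54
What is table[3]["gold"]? 7731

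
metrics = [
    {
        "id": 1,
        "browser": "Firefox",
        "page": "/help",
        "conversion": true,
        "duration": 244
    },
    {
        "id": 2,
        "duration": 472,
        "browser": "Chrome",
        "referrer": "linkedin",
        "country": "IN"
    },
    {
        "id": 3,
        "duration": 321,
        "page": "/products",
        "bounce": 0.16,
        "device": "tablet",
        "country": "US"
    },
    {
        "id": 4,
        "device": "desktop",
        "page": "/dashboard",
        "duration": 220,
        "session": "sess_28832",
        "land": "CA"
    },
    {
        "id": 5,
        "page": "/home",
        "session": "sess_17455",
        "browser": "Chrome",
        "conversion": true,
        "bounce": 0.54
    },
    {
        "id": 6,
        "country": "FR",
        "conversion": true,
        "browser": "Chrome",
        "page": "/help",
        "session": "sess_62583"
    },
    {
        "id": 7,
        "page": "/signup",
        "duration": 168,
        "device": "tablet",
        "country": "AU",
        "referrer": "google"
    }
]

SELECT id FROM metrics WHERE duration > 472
[]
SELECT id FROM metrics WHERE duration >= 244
[1, 2, 3]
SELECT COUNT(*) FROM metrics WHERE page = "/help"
2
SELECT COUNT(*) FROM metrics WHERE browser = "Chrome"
3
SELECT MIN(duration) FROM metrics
168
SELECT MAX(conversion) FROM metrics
True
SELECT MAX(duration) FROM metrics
472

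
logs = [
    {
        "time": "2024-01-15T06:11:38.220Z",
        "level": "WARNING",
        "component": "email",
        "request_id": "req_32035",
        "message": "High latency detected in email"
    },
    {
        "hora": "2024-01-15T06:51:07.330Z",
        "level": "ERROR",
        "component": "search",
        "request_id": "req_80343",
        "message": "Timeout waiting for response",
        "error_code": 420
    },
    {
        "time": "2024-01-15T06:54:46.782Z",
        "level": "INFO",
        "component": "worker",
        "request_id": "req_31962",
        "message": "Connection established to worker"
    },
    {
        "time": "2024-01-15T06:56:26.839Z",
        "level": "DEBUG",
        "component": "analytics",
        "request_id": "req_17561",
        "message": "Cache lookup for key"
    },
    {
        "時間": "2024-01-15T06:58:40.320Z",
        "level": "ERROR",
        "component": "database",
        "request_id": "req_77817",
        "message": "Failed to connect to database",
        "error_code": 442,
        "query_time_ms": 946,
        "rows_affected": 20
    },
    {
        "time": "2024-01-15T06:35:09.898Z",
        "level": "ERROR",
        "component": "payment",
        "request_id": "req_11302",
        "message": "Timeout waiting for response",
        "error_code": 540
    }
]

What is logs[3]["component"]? "analytics"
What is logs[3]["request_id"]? "req_17561"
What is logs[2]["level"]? "INFO"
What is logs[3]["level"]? "DEBUG"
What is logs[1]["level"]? "ERROR"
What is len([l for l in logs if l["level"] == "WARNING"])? 1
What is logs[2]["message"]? "Connection established to worker"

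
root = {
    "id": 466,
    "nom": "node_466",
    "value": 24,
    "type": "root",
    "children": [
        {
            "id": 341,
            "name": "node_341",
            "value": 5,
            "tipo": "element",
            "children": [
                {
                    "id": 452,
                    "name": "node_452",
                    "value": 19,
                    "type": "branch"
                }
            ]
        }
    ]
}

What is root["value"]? 24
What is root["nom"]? "node_466"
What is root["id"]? 466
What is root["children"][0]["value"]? 5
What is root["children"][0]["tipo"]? "element"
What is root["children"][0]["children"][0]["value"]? 19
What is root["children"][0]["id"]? 341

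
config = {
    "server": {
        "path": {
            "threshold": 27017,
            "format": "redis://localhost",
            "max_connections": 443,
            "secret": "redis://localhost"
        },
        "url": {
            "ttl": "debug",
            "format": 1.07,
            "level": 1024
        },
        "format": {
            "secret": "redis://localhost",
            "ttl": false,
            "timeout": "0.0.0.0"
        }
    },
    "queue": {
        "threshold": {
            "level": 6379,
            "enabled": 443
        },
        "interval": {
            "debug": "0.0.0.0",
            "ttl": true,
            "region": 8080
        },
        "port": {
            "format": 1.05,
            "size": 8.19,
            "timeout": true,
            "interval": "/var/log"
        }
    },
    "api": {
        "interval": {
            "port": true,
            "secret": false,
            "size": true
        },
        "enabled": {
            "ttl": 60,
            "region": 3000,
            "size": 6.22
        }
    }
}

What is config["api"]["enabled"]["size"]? 6.22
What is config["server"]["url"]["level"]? 1024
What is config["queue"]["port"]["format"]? 1.05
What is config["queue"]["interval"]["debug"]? "0.0.0.0"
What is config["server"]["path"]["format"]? "redis://localhost"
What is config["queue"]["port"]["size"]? 8.19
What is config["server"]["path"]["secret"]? "redis://localhost"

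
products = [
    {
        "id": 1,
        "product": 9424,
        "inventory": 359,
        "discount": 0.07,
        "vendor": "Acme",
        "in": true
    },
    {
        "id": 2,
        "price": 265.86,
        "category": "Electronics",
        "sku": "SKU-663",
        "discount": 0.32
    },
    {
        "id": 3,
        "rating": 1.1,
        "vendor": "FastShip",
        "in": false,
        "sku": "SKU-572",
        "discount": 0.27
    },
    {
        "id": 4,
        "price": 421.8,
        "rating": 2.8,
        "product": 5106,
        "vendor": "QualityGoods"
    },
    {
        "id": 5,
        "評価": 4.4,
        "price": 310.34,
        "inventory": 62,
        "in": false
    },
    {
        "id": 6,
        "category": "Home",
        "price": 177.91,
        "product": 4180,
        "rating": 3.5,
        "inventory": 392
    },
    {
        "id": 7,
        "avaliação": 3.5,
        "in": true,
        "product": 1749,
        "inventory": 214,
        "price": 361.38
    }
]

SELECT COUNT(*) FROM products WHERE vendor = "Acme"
1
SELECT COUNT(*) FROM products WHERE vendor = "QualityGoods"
1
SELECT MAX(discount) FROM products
0.32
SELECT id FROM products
[1, 2, 3, 4, 5, 6, 7]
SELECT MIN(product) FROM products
1749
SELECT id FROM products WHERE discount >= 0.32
[2]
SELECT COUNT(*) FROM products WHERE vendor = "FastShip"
1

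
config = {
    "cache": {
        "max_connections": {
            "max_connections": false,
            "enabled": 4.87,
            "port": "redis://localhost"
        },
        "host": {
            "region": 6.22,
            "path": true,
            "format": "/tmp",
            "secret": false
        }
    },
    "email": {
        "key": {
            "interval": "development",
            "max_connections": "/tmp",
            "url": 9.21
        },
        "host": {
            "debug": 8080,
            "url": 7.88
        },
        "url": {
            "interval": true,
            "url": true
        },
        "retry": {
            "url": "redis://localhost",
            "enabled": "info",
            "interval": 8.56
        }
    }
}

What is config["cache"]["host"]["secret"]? False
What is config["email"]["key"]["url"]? 9.21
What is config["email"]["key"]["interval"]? "development"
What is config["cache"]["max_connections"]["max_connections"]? False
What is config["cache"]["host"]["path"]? True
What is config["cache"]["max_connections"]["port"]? "redis://localhost"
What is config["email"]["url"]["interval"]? True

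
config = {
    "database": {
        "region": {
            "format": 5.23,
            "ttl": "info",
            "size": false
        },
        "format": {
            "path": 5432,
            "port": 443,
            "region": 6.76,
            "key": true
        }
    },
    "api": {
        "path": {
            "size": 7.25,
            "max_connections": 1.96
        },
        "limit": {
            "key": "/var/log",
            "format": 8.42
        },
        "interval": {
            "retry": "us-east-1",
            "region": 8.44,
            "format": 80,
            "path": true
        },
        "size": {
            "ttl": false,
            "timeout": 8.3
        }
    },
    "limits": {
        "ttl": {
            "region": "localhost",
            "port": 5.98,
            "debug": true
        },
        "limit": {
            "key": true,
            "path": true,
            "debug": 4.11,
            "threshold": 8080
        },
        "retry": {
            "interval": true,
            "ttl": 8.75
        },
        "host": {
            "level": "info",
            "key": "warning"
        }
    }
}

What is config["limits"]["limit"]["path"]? True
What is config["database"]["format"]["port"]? 443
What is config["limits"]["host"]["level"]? "info"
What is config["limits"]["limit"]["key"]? True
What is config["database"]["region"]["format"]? 5.23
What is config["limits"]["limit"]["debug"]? 4.11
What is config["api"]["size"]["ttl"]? False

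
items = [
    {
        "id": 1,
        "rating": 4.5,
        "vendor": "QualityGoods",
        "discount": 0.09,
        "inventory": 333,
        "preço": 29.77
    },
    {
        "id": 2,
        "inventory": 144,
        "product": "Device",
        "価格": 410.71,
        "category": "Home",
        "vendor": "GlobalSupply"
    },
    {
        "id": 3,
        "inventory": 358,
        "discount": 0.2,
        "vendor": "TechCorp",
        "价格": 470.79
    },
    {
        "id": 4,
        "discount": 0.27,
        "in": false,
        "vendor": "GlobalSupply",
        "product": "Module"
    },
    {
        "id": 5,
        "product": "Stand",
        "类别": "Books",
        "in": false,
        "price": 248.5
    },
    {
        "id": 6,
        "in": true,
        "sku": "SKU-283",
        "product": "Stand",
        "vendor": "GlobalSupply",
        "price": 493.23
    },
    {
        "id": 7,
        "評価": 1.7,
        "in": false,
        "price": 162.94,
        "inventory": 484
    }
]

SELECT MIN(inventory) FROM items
144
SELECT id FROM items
[1, 2, 3, 4, 5, 6, 7]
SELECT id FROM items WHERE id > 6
[7]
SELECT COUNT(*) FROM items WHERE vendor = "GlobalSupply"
3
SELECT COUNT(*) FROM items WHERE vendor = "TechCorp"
1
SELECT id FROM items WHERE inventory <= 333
[1, 2]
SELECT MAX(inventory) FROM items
484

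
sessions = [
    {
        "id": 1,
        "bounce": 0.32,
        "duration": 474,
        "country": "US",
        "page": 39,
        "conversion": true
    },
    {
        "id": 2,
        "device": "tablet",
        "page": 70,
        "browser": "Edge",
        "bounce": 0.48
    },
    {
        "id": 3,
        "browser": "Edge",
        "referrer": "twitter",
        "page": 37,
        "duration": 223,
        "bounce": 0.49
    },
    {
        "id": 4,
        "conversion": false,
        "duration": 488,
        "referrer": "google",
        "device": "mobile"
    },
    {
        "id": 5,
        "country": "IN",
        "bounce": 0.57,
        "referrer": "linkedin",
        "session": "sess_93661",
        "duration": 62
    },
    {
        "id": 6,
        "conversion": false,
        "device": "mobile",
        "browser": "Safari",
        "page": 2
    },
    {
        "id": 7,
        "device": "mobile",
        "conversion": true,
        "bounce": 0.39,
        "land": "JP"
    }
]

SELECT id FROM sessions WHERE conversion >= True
[1, 7]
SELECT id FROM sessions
[1, 2, 3, 4, 5, 6, 7]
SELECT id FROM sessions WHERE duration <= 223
[3, 5]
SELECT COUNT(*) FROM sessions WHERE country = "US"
1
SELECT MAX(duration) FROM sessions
488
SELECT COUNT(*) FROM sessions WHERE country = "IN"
1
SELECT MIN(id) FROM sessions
1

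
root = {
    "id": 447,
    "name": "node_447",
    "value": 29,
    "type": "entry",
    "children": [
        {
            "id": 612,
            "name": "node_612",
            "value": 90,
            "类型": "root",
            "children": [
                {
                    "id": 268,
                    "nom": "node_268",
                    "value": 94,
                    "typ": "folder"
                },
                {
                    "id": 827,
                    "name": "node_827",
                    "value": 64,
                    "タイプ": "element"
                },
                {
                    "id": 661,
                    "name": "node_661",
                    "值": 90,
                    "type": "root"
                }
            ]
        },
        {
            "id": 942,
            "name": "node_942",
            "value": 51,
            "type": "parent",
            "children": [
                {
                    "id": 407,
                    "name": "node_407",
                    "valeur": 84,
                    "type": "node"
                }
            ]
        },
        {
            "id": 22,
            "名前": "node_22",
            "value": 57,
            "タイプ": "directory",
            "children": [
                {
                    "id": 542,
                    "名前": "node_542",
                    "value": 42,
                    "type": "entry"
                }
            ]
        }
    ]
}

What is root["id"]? 447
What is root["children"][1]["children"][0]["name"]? "node_407"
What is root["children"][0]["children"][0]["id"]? 268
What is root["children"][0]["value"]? 90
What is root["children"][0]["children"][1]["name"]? "node_827"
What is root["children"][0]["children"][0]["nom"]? "node_268"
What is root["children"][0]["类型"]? "root"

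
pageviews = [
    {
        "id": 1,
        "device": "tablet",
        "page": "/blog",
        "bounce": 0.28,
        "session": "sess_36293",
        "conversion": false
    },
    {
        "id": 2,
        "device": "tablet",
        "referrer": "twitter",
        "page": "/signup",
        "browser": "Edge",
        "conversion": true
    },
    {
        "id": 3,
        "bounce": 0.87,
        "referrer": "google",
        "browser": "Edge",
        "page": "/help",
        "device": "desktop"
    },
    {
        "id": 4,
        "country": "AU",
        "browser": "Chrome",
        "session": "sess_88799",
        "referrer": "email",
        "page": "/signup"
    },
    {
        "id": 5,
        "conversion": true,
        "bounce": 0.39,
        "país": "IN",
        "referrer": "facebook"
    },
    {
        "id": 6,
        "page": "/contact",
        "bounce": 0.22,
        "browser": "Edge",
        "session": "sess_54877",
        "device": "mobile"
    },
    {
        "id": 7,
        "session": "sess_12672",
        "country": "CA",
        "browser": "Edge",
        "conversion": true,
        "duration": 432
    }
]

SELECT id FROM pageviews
[1, 2, 3, 4, 5, 6, 7]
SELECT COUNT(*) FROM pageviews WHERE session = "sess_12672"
1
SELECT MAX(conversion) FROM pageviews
True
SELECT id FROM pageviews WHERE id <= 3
[1, 2, 3]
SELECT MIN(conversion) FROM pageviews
False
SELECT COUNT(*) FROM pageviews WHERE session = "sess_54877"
1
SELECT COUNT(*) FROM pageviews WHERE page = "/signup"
2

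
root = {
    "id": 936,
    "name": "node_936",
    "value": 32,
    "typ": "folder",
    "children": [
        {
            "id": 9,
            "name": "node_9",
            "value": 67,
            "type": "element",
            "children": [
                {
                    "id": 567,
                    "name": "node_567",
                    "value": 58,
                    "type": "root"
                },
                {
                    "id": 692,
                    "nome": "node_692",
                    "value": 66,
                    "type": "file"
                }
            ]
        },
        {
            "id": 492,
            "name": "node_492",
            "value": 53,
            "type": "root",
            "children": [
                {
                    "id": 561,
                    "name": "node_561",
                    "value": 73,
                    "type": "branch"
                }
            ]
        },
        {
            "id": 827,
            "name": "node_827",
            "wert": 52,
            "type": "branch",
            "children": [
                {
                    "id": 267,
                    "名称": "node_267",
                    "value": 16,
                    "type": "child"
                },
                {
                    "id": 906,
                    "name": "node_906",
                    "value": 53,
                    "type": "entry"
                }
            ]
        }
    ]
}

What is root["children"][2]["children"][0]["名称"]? "node_267"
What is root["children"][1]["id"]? 492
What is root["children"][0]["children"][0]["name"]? "node_567"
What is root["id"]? 936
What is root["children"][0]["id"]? 9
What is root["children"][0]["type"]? "element"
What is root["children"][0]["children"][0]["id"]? 567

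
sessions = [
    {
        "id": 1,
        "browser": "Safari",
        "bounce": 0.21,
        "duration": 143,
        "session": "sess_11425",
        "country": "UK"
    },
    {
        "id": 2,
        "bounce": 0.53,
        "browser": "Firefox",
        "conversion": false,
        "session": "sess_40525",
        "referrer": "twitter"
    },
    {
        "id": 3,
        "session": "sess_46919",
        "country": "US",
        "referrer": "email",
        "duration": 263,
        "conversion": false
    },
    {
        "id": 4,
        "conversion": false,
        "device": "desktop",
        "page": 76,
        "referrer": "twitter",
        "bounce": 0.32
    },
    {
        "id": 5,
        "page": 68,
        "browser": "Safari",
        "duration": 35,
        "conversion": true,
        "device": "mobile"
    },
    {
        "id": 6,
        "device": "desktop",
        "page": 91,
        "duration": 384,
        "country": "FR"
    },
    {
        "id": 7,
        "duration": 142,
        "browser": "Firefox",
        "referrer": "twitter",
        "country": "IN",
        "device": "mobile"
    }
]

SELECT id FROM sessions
[1, 2, 3, 4, 5, 6, 7]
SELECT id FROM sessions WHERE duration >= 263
[3, 6]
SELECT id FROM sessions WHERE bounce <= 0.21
[1]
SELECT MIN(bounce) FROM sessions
0.21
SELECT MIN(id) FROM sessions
1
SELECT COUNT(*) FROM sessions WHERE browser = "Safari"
2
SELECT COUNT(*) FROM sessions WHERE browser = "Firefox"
2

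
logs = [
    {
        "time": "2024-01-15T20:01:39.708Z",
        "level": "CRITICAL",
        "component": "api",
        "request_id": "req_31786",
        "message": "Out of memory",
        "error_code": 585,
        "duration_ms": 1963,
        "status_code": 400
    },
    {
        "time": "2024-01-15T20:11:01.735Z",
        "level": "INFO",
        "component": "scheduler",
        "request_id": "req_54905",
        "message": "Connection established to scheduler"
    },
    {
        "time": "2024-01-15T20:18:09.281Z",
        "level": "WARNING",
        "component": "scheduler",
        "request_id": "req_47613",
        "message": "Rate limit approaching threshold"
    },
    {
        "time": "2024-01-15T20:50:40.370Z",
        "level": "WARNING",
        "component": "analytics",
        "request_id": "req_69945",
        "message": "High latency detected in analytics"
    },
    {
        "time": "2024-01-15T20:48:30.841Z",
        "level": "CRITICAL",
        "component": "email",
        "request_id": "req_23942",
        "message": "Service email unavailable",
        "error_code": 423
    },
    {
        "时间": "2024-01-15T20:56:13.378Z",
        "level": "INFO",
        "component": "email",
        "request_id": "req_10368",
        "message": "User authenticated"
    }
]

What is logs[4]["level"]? "CRITICAL"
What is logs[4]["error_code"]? 423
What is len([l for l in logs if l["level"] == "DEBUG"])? 0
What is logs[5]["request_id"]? "req_10368"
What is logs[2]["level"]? "WARNING"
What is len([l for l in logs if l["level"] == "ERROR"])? 0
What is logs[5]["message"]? "User authenticated"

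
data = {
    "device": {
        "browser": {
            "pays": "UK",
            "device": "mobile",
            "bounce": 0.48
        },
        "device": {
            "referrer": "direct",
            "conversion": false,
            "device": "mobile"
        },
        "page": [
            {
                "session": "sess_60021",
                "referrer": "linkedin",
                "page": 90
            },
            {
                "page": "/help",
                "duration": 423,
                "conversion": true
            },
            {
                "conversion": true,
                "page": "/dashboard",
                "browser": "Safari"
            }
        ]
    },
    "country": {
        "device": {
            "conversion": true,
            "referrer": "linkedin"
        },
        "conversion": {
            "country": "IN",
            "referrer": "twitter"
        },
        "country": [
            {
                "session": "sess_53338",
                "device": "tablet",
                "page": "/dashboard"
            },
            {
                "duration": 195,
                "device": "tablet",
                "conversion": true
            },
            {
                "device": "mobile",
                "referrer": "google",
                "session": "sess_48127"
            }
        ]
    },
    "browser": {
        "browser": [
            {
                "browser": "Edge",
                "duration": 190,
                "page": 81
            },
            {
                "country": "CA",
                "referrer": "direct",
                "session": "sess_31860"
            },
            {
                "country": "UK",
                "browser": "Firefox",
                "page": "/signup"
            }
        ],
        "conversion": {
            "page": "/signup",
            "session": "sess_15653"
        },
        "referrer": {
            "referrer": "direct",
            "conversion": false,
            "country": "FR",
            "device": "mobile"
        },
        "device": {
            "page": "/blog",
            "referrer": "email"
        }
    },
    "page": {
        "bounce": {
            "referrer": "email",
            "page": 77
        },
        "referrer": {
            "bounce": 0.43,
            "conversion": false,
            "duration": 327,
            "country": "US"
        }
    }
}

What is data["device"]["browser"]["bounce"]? 0.48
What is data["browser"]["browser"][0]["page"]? 81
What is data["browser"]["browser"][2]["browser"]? "Firefox"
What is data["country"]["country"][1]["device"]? "tablet"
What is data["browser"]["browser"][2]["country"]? "UK"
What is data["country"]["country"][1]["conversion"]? True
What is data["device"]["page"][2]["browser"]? "Safari"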